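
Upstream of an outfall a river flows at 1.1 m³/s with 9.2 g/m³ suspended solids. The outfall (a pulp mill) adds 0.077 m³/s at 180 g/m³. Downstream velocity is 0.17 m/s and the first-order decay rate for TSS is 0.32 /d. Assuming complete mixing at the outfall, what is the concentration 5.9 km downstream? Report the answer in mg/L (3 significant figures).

After complete mixing, C₀ = (0.077·180 + 1.1·9.2) / 1.177 = 20.37 mg/L.
Travel time t = 5900 m / 0.17 m/s = 3.471e+04 s = 0.4017 d.
C = 20.37·exp(−0.32·0.4017) = 20.37·0.8794 = 17.92 mg/L.

17.9 mg/L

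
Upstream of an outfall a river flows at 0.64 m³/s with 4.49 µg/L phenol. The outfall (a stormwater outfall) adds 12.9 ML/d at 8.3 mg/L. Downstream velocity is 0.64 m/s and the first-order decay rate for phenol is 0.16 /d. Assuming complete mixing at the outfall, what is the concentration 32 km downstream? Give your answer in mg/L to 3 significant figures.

1.43 mg/L

12.9 ML/d = 0.1493 m³/s.
4.49 µg/L = 0.00449 mg/L.
After complete mixing, C₀ = (0.1493·8.3 + 0.64·0.00449) / 0.7893 = 1.574 mg/L.
Travel time t = 3.2e+04 m / 0.64 m/s = 5e+04 s = 0.5787 d.
C = 1.574·exp(−0.16·0.5787) = 1.574·0.9116 = 1.435 mg/L.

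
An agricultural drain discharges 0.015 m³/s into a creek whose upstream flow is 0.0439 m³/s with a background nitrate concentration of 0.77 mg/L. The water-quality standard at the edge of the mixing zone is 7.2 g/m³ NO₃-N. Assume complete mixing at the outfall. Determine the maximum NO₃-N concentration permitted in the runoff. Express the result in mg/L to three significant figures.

26.0 mg/L

Mass balance: 7.2·0.0589 = 0.015·Cₑ + 0.0439·0.77.
Cₑ = (0.4241 − 0.0338) / 0.015 = 26.02 mg/L.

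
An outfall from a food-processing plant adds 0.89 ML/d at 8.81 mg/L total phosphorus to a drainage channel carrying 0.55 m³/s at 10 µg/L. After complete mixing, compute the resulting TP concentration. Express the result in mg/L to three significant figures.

0.89 ML/d = 0.0103 m³/s.
10 µg/L = 0.01 mg/L.
By mass balance at complete mixing, C = (0.0103·8.81 + 0.55·0.01) / (0.0103 + 0.55) = 0.09625/0.5603 = 0.1718 mg/L.

0.172 mg/L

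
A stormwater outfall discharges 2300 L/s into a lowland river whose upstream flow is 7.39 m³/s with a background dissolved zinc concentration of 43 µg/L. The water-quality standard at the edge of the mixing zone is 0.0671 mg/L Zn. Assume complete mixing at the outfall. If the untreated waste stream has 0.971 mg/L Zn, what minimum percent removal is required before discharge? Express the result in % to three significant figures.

2300 L/s = 2.3 m³/s.
43 µg/L = 0.043 mg/L.
Mass balance: 0.0671·9.69 = 2.3·Cₑ + 7.39·0.043.
Cₑ = (0.6502 − 0.3178) / 2.3 = 0.1445 mg/L.
Required removal = 1 − 0.1445/0.971 = 85.11 %.

85.1 %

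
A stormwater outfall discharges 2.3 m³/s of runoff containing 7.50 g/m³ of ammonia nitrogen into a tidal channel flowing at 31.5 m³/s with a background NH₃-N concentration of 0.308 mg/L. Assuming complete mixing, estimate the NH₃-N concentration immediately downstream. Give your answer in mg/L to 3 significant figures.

Flow-weighted mixing gives C = (2.3·7.5 + 31.5·0.308) / (2.3 + 31.5) = 26.95/33.8 = 0.7974 mg/L.

0.797 mg/L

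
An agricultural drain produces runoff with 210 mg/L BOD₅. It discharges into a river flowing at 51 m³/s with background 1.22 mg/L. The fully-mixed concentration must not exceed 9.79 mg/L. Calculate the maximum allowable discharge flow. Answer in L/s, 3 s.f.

Mass balance at complete mixing: C_std·(Q_w + Q_r) = Q_w·C_e + Q_r·C_b.
Rearranging, Q_w = Q_r·(C_std − C_b)/(C_e − C_std) = 51·(9.79 − 1.22) / (210 − 9.79) = 2.183 m³/s.
= 2183 L/s.

2180 L/s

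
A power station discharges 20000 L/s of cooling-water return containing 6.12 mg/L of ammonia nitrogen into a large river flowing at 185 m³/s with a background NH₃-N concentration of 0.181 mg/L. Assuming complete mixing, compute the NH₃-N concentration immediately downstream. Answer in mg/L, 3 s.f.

0.760 mg/L

20000 L/s = 20 m³/s.
Conservation of mass across the mixing zone: C = (20·6.12 + 185·0.181) / (20 + 185) = 155.9/205 = 0.7604 mg/L.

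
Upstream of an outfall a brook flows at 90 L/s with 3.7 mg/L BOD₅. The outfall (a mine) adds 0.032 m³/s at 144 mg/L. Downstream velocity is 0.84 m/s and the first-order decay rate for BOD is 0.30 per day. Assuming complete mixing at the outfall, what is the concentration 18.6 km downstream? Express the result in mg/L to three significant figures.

90 L/s = 0.09 m³/s.
After complete mixing, C₀ = (0.032·144 + 0.09·3.7) / 0.122 = 40.5 mg/L.
Travel time t = 1.86e+04 m / 0.84 m/s = 2.214e+04 s = 0.2563 d.
C = 40.5·exp(−0.30·0.2563) = 40.5·0.926 = 37.5 mg/L.

37.5 mg/L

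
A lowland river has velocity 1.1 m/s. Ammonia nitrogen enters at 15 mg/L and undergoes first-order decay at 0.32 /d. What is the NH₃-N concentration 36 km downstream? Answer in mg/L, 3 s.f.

Travel time t = 36 km / 1.1 m/s = 3.6e+04/1.1 = 3.273e+04 s = 0.3788 d.
First-order decay: C = 15·exp(−0.32·0.3788) = 15·0.8858 = 13.29 mg/L.

13.3 mg/L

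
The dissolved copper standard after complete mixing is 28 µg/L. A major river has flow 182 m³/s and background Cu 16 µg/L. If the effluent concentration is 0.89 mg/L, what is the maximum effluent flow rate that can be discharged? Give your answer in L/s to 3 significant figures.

2530 L/s

16 µg/L = 0.016 mg/L.
28 µg/L = 0.028 mg/L.
Mass balance at complete mixing: C_std·(Q_w + Q_r) = Q_w·C_e + Q_r·C_b.
Rearranging, Q_w = Q_r·(C_std − C_b)/(C_e − C_std) = 182·(0.028 − 0.016) / (0.89 − 0.028) = 2.534 m³/s.
= 2534 L/s.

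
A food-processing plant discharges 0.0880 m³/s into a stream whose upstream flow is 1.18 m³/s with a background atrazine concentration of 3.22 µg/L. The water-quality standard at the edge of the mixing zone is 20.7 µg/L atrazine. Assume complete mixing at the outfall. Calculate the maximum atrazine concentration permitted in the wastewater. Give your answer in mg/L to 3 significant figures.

0.255 mg/L

3.22 µg/L = 0.00322 mg/L.
20.7 µg/L = 0.0207 mg/L.
Mass balance: 0.0207·1.268 = 0.088·Cₑ + 1.18·0.00322.
Cₑ = (0.02625 − 0.0038) / 0.088 = 0.2551 mg/L.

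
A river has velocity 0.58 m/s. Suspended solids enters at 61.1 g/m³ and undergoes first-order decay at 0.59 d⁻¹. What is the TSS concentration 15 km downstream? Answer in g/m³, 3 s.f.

Travel time t = 15 km / 0.58 m/s = 1.5e+04/0.58 = 2.586e+04 s = 0.2993 d.
First-order decay: C = 61.1·exp(−0.59·0.2993) = 61.1·0.8381 = 51.21 g/m³.

51.2 g/m³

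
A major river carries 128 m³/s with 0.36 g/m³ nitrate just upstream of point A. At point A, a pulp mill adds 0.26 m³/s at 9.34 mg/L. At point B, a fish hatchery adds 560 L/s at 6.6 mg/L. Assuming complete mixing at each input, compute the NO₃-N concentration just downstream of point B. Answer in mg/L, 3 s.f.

0.405 mg/L

After input A: C = (128·0.36 + 0.26·9.34) / 128.3 = 0.3782 mg/L.
560 L/s = 0.56 m³/s.
After input B: C = (128.3·0.3782 + 0.56·6.6) / 128.8 = 0.4053 mg/L.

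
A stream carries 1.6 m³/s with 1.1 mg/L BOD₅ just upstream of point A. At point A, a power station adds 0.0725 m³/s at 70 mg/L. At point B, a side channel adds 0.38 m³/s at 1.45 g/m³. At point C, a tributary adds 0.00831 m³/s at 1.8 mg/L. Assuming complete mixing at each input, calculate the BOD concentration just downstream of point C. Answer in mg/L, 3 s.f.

3.59 mg/L

After input A: C = (1.6·1.1 + 0.0725·70) / 1.673 = 4.087 mg/L.
After input B: C = (1.673·4.087 + 0.38·1.45) / 2.053 = 3.599 mg/L.
After input C: C = (2.053·3.599 + 0.00831·1.8) / 2.061 = 3.591 mg/L.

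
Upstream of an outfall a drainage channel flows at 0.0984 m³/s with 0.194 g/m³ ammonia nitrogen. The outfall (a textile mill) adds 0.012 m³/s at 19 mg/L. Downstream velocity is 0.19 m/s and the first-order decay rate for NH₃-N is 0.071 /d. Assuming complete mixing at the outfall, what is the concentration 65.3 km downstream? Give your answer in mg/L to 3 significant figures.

After complete mixing, C₀ = (0.012·19 + 0.0984·0.194) / 0.1104 = 2.238 mg/L.
Travel time t = 6.53e+04 m / 0.19 m/s = 3.437e+05 s = 3.978 d.
C = 2.238·exp(−0.071·3.978) = 2.238·0.754 = 1.687 mg/L.

1.69 mg/L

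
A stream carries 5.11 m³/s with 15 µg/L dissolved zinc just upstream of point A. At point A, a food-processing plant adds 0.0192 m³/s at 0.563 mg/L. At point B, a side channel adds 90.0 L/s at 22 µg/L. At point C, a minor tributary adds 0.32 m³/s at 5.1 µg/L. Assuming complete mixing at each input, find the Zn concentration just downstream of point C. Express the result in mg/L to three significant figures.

15 µg/L = 0.015 mg/L.
After input A: C = (5.11·0.015 + 0.0192·0.563) / 5.129 = 0.01705 mg/L.
90.0 L/s = 0.09 m³/s.
22 µg/L = 0.022 mg/L.
After input B: C = (5.129·0.01705 + 0.09·0.022) / 5.219 = 0.01714 mg/L.
5.1 µg/L = 0.0051 mg/L.
After input C: C = (5.219·0.01714 + 0.32·0.0051) / 5.539 = 0.01644 mg/L.

0.0164 mg/L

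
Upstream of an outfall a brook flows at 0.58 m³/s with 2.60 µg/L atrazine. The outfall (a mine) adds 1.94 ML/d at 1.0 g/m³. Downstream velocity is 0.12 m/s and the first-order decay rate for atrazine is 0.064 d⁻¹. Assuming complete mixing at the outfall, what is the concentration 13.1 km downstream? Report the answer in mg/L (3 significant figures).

0.0367 mg/L

1.94 ML/d = 0.02245 m³/s.
2.60 µg/L = 0.0026 mg/L.
After complete mixing, C₀ = (0.02245·1 + 0.58·0.0026) / 0.6025 = 0.03977 mg/L.
Travel time t = 1.31e+04 m / 0.12 m/s = 1.092e+05 s = 1.264 d.
C = 0.03977·exp(−0.064·1.264) = 0.03977·0.9223 = 0.03668 mg/L.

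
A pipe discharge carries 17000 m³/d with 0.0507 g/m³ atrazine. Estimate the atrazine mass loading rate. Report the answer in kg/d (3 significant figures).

17000 m³/d = 0.1968 m³/s.
Mass flux = Q·C = 0.1968 m³/s × 0.0507 g/m³ = 0.009976 g/s.
= 0.009976 g/s × 86.4 = 0.8619 kg/d.

0.862 kg/d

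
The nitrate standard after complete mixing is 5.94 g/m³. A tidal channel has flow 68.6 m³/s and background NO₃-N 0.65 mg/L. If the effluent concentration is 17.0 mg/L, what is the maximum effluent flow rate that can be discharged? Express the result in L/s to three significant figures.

Mass balance at complete mixing: C_std·(Q_w + Q_r) = Q_w·C_e + Q_r·C_b.
Rearranging, Q_w = Q_r·(C_std − C_b)/(C_e − C_std) = 68.6·(5.94 − 0.65) / (17 − 5.94) = 32.81 m³/s.
= 3.281e+04 L/s.

32800 L/s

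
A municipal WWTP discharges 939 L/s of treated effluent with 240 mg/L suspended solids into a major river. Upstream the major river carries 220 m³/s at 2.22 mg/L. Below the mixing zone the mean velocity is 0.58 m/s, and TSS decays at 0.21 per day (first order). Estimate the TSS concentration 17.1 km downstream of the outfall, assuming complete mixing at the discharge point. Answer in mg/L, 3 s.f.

939 L/s = 0.939 m³/s.
After complete mixing, C₀ = (0.939·240 + 220·2.22) / 220.9 = 3.231 mg/L.
Travel time t = 1.71e+04 m / 0.58 m/s = 2.948e+04 s = 0.3412 d.
C = 3.231·exp(−0.21·0.3412) = 3.231·0.9308 = 3.007 mg/L.

3.01 mg/L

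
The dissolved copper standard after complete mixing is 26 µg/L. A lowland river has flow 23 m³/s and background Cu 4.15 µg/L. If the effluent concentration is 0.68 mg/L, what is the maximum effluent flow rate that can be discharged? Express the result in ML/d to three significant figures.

4.15 µg/L = 0.00415 mg/L.
26 µg/L = 0.026 mg/L.
Mass balance at complete mixing: C_std·(Q_w + Q_r) = Q_w·C_e + Q_r·C_b.
Rearranging, Q_w = Q_r·(C_std − C_b)/(C_e − C_std) = 23·(0.026 − 0.00415) / (0.68 − 0.026) = 0.7684 m³/s.
= 66.39 ML/d.

66.4 ML/d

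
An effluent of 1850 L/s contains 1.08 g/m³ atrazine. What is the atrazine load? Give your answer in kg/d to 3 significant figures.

1850 L/s = 1.85 m³/s.
Mass flux = Q·C = 1.85 m³/s × 1.08 g/m³ = 1.998 g/s.
= 1.998 g/s × 86.4 = 172.6 kg/d.

173 kg/d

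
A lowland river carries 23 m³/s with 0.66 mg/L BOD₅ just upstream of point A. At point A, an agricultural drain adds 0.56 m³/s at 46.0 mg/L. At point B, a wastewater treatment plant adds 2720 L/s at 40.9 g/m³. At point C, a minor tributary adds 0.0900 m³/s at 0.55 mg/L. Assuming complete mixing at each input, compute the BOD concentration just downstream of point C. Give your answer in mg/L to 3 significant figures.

After input A: C = (23·0.66 + 0.56·46) / 23.56 = 1.738 mg/L.
2720 L/s = 2.72 m³/s.
After input B: C = (23.56·1.738 + 2.72·40.9) / 26.28 = 5.791 mg/L.
After input C: C = (26.28·5.791 + 0.09·0.55) / 26.37 = 5.773 mg/L.

5.77 mg/L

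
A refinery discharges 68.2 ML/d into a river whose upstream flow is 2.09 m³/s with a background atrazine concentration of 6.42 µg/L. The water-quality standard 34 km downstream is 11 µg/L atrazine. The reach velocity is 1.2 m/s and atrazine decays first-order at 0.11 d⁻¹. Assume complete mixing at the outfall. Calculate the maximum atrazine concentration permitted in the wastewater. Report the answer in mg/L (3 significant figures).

68.2 ML/d = 0.7894 m³/s.
6.42 µg/L = 0.00642 mg/L.
11 µg/L = 0.011 mg/L.
Travel time to the compliance point: t = 3.4e+04/1.2 = 2.833e+04 s = 0.3279 d; decay factor exp(−0.11·0.3279) = 0.9646.
So the concentration just after mixing may be at most 0.011/0.9646 = 0.0114 mg/L.
Mass balance: 0.0114·2.879 = 0.7894·Cₑ + 2.09·0.00642.
Cₑ = (0.03284 − 0.01342) / 0.7894 = 0.0246 mg/L.

0.0246 mg/L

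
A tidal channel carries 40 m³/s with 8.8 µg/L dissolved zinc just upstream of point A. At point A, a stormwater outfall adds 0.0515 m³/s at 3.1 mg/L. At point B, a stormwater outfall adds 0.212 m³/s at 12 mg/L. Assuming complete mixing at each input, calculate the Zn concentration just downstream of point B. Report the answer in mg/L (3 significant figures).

8.8 µg/L = 0.0088 mg/L.
After input A: C = (40·0.0088 + 0.0515·3.1) / 40.05 = 0.01277 mg/L.
After input B: C = (40.05·0.01277 + 0.212·12) / 40.26 = 0.07589 mg/L.

0.0759 mg/L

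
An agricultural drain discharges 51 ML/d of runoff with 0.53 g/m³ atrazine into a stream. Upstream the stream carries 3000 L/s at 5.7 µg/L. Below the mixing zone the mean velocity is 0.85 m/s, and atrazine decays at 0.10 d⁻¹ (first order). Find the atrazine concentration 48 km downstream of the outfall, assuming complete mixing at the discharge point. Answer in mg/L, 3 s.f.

51 ML/d = 0.5903 m³/s.
3000 L/s = 3 m³/s.
5.7 µg/L = 0.0057 mg/L.
After complete mixing, C₀ = (0.5903·0.53 + 3·0.0057) / 3.59 = 0.0919 mg/L.
Travel time t = 4.8e+04 m / 0.85 m/s = 5.647e+04 s = 0.6536 d.
C = 0.0919·exp(−0.10·0.6536) = 0.0919·0.9367 = 0.08609 mg/L.

0.0861 mg/L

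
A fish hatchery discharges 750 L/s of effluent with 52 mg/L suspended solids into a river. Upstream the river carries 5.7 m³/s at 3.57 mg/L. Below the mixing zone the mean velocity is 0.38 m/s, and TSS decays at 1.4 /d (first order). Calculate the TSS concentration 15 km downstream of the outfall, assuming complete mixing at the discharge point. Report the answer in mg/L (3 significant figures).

750 L/s = 0.75 m³/s.
After complete mixing, C₀ = (0.75·52 + 5.7·3.57) / 6.45 = 9.201 mg/L.
Travel time t = 1.5e+04 m / 0.38 m/s = 3.947e+04 s = 0.4569 d.
C = 9.201·exp(−1.4·0.4569) = 9.201·0.5275 = 4.854 mg/L.

4.85 mg/L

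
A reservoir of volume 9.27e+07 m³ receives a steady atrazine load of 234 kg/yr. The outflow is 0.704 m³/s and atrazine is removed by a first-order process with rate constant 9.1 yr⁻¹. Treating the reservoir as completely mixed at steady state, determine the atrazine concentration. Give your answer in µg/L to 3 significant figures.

Outflow Q = 0.704 m³/s × 3.156e+07 s/yr = 2.222e+07 m³/yr.
Steady-state CSTR mass balance: W = Q·C + k·V·C, so C = W/(Q + kV).
Q + kV = 2.222e+07 + 9.1·9.27e+07 = 8.658e+08 m³/yr.
C = 234/8.658e+08 = 2.703e-07 kg/m³ = 0.0002703 mg/L = 0.2703 µg/L.

0.270 µg/L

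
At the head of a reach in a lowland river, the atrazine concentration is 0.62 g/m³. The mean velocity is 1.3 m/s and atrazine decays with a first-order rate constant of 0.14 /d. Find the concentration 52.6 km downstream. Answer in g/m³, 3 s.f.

Travel time t = 52.6 km / 1.3 m/s = 5.26e+04/1.3 = 4.046e+04 s = 0.4683 d.
First-order decay: C = 0.62·exp(−0.14·0.4683) = 0.62·0.9365 = 0.5807 g/m³.

0.581 g/m³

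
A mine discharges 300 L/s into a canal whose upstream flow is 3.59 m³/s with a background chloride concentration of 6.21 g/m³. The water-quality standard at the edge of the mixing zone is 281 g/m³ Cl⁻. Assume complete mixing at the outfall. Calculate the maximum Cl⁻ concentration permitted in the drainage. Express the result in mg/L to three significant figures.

3570 mg/L

300 L/s = 0.3 m³/s.
Mass balance: 281·3.89 = 0.3·Cₑ + 3.59·6.21.
Cₑ = (1093 − 22.29) / 0.3 = 3569 mg/L.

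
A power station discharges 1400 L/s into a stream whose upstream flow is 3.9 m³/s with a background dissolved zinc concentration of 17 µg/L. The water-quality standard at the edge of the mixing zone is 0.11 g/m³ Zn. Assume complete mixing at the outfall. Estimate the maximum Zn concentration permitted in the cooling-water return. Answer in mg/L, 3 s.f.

1400 L/s = 1.4 m³/s.
17 µg/L = 0.017 mg/L.
Mass balance: 0.11·5.3 = 1.4·Cₑ + 3.9·0.017.
Cₑ = (0.583 − 0.0663) / 1.4 = 0.3691 mg/L.

0.369 mg/L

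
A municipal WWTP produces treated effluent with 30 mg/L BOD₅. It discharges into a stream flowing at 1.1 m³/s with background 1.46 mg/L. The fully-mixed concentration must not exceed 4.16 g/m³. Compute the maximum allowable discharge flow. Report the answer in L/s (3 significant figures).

115 L/s

Mass balance at complete mixing: C_std·(Q_w + Q_r) = Q_w·C_e + Q_r·C_b.
Rearranging, Q_w = Q_r·(C_std − C_b)/(C_e − C_std) = 1.1·(4.16 − 1.46) / (30 − 4.16) = 0.1149 m³/s.
= 114.9 L/s.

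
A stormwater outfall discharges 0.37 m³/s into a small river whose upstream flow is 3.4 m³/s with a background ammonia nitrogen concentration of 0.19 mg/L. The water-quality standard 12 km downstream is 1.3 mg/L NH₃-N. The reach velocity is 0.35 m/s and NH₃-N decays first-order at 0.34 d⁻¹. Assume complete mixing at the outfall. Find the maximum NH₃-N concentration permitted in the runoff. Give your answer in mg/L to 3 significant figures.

Travel time to the compliance point: t = 1.2e+04/0.35 = 3.429e+04 s = 0.3968 d; decay factor exp(−0.34·0.3968) = 0.8738.
So the concentration just after mixing may be at most 1.3/0.8738 = 1.488 mg/L.
Mass balance: 1.488·3.77 = 0.37·Cₑ + 3.4·0.19.
Cₑ = (5.609 − 0.646) / 0.37 = 13.41 mg/L.

13.4 mg/L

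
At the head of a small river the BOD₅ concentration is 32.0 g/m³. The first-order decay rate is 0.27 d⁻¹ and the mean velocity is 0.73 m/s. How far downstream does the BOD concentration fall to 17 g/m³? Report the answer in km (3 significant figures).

From C = C₀·e^(−kt), t = ln(C₀/C)/k = ln(32.0/17)/0.27 = 0.6325/0.27 = 2.343 d.
Distance = v·t = 0.73 m/s × 2.024e+05 s = 1.478e+05 m = 147.8 km.

148 km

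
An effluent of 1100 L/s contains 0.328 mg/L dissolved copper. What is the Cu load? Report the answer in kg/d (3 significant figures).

1100 L/s = 1.1 m³/s.
Mass flux = Q·C = 1.1 m³/s × 0.328 g/m³ = 0.3608 g/s.
= 0.3608 g/s × 86.4 = 31.17 kg/d.

31.2 kg/d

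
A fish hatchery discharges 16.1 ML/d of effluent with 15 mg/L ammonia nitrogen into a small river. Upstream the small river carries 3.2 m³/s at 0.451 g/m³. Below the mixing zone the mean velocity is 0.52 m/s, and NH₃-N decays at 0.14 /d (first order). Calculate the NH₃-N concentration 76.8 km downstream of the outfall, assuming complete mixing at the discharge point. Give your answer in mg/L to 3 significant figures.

0.985 mg/L

16.1 ML/d = 0.1863 m³/s.
After complete mixing, C₀ = (0.1863·15 + 3.2·0.451) / 3.386 = 1.252 mg/L.
Travel time t = 7.68e+04 m / 0.52 m/s = 1.477e+05 s = 1.709 d.
C = 1.252·exp(−0.14·1.709) = 1.252·0.7872 = 0.9852 mg/L.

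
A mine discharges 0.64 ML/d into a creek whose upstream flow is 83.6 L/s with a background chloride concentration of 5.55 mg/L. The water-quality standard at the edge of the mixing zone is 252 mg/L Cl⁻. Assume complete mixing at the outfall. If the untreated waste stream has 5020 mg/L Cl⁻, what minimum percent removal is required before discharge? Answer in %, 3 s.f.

0.64 ML/d = 0.007407 m³/s.
83.6 L/s = 0.0836 m³/s.
Mass balance: 252·0.09101 = 0.007407·Cₑ + 0.0836·5.55.
Cₑ = (22.93 − 0.464) / 0.007407 = 3033 mg/L.
Required removal = 1 − 3033/5020 = 39.57 %.

39.6 %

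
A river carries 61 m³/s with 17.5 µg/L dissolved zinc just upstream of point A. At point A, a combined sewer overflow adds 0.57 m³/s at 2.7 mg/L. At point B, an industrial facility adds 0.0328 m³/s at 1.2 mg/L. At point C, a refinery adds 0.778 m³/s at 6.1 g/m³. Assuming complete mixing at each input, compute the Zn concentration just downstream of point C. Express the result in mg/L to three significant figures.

17.5 µg/L = 0.0175 mg/L.
After input A: C = (61·0.0175 + 0.57·2.7) / 61.57 = 0.04233 mg/L.
After input B: C = (61.57·0.04233 + 0.0328·1.2) / 61.6 = 0.04295 mg/L.
After input C: C = (61.6·0.04295 + 0.778·6.1) / 62.38 = 0.1185 mg/L.

0.118 mg/L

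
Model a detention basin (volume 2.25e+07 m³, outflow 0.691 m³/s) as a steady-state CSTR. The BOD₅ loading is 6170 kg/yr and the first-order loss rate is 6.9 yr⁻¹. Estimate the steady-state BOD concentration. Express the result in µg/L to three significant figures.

Outflow Q = 0.691 m³/s × 3.156e+07 s/yr = 2.181e+07 m³/yr.
Steady-state CSTR mass balance: W = Q·C + k·V·C, so C = W/(Q + kV).
Q + kV = 2.181e+07 + 6.9·2.25e+07 = 1.771e+08 m³/yr.
C = 6170/1.771e+08 = 3.485e-05 kg/m³ = 0.03485 mg/L = 34.85 µg/L.

34.8 µg/L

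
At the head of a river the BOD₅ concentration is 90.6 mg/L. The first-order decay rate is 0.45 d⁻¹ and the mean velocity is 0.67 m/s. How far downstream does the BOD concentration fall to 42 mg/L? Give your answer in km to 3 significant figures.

98.9 km

From C = C₀·e^(−kt), t = ln(C₀/C)/k = ln(90.6/42)/0.45 = 0.7688/0.45 = 1.708 d.
Distance = v·t = 0.67 m/s × 1.476e+05 s = 9.89e+04 m = 98.9 km.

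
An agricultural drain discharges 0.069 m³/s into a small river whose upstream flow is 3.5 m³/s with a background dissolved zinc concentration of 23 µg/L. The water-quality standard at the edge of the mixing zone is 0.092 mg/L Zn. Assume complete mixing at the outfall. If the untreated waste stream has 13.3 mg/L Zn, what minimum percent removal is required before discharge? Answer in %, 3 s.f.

23 µg/L = 0.023 mg/L.
Mass balance: 0.092·3.569 = 0.069·Cₑ + 3.5·0.023.
Cₑ = (0.3283 − 0.0805) / 0.069 = 3.592 mg/L.
Required removal = 1 − 3.592/13.3 = 72.99 %.

73.0 %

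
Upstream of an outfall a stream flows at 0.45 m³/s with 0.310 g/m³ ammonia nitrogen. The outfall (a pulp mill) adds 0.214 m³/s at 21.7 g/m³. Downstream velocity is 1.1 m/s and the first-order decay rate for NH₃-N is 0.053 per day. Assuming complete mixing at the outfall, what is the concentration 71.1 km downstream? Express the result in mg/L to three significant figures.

6.92 mg/L

After complete mixing, C₀ = (0.214·21.7 + 0.45·0.31) / 0.664 = 7.204 mg/L.
Travel time t = 7.11e+04 m / 1.1 m/s = 6.464e+04 s = 0.7481 d.
C = 7.204·exp(−0.053·0.7481) = 7.204·0.9611 = 6.924 mg/L.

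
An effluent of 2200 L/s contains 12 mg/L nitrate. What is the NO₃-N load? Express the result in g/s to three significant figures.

26.4 g/s

2200 L/s = 2.2 m³/s.
Mass flux = Q·C = 2.2 m³/s × 12 g/m³ = 26.4 g/s.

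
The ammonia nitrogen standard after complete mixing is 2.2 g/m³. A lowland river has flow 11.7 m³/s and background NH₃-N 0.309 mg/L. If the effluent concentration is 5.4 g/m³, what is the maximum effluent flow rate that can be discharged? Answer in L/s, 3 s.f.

6910 L/s

Mass balance at complete mixing: C_std·(Q_w + Q_r) = Q_w·C_e + Q_r·C_b.
Rearranging, Q_w = Q_r·(C_std − C_b)/(C_e − C_std) = 11.7·(2.2 − 0.309) / (5.4 − 2.2) = 6.914 m³/s.
= 6914 L/s.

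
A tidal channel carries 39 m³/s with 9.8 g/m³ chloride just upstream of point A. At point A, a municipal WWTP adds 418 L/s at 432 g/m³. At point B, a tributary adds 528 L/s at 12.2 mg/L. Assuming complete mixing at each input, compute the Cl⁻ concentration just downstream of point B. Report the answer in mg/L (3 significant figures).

14.2 mg/L

418 L/s = 0.418 m³/s.
After input A: C = (39·9.8 + 0.418·432) / 39.42 = 14.28 mg/L.
528 L/s = 0.528 m³/s.
After input B: C = (39.42·14.28 + 0.528·12.2) / 39.95 = 14.25 mg/L.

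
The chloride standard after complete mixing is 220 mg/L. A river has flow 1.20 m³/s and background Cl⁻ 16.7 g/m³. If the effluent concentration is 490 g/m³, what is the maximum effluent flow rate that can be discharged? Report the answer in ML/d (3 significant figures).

Mass balance at complete mixing: C_std·(Q_w + Q_r) = Q_w·C_e + Q_r·C_b.
Rearranging, Q_w = Q_r·(C_std − C_b)/(C_e − C_std) = 1.20·(220 − 16.7) / (490 − 220) = 0.9036 m³/s.
= 78.07 ML/d.

78.1 ML/d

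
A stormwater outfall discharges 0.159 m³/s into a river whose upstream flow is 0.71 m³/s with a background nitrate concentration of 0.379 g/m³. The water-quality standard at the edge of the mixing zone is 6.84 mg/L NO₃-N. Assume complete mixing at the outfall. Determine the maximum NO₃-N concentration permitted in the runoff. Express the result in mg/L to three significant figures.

35.7 mg/L

Mass balance: 6.84·0.869 = 0.159·Cₑ + 0.71·0.379.
Cₑ = (5.944 − 0.2691) / 0.159 = 35.69 mg/L.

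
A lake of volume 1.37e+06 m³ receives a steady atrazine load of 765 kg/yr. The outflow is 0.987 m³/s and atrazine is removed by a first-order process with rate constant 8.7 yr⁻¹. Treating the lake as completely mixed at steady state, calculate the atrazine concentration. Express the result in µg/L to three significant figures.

Outflow Q = 0.987 m³/s × 3.156e+07 s/yr = 3.115e+07 m³/yr.
Steady-state CSTR mass balance: W = Q·C + k·V·C, so C = W/(Q + kV).
Q + kV = 3.115e+07 + 8.7·1.37e+06 = 4.307e+07 m³/yr.
C = 765/4.307e+07 = 1.776e-05 kg/m³ = 0.01776 mg/L = 17.76 µg/L.

17.8 µg/L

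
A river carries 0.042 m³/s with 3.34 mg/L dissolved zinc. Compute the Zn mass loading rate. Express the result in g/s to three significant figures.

Mass flux = Q·C = 0.042 m³/s × 3.34 g/m³ = 0.1403 g/s.

0.140 g/s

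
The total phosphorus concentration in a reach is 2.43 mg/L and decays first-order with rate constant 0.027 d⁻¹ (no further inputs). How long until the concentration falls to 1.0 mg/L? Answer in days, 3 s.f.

32.9 d

t = ln(C₀/C)/k = ln(2.43/1.0)/0.027 = 0.8879/0.027 = 32.88 d.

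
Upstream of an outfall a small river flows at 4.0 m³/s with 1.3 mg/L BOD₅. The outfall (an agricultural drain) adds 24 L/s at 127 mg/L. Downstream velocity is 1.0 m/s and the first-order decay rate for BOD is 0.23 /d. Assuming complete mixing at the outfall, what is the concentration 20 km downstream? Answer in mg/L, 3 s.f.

24 L/s = 0.024 m³/s.
After complete mixing, C₀ = (0.024·127 + 4·1.3) / 4.024 = 2.05 mg/L.
Travel time t = 2e+04 m / 1.0 m/s = 2e+04 s = 0.2315 d.
C = 2.05·exp(−0.23·0.2315) = 2.05·0.9482 = 1.943 mg/L.

1.94 mg/L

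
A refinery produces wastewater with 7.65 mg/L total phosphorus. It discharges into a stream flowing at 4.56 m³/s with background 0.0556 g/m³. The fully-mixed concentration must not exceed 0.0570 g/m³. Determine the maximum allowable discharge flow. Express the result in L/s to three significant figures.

0.841 L/s

Mass balance at complete mixing: C_std·(Q_w + Q_r) = Q_w·C_e + Q_r·C_b.
Rearranging, Q_w = Q_r·(C_std − C_b)/(C_e − C_std) = 4.56·(0.057 − 0.0556) / (7.65 − 0.057) = 0.0008408 m³/s.
= 0.8408 L/s.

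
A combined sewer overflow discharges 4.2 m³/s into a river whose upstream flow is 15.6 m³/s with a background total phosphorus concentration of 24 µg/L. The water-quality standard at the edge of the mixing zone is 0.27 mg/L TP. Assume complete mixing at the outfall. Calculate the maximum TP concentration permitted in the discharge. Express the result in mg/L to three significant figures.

1.18 mg/L

24 µg/L = 0.024 mg/L.
Mass balance: 0.27·19.8 = 4.2·Cₑ + 15.6·0.024.
Cₑ = (5.346 − 0.3744) / 4.2 = 1.184 mg/L.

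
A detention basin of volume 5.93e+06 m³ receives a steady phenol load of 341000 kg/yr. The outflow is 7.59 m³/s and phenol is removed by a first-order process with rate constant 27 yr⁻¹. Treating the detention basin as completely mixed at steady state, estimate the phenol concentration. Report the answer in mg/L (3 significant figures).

0.853 mg/L

Outflow Q = 7.59 m³/s × 3.156e+07 s/yr = 2.395e+08 m³/yr.
Steady-state CSTR mass balance: W = Q·C + k·V·C, so C = W/(Q + kV).
Q + kV = 2.395e+08 + 27·5.93e+06 = 3.996e+08 m³/yr.
C = 341000/3.996e+08 = 0.0008533 kg/m³ = 0.8533 mg/L.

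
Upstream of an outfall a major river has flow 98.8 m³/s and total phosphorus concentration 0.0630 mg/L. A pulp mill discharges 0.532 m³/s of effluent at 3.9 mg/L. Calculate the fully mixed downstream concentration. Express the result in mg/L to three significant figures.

Flow-weighted mixing gives C = (0.532·3.9 + 98.8·0.063) / (0.532 + 98.8) = 8.299/99.33 = 0.08355 mg/L.

0.0836 mg/L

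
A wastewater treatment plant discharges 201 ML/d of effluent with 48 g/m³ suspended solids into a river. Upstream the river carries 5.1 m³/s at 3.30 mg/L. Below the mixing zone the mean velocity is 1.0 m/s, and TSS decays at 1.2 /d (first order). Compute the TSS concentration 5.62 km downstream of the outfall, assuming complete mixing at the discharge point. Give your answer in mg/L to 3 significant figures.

201 ML/d = 2.326 m³/s.
After complete mixing, C₀ = (2.326·48 + 5.1·3.3) / 7.426 = 17.3 mg/L.
Travel time t = 5620 m / 1.0 m/s = 5620 s = 0.06505 d.
C = 17.3·exp(−1.2·0.06505) = 17.3·0.9249 = 16 mg/L.

16.0 mg/L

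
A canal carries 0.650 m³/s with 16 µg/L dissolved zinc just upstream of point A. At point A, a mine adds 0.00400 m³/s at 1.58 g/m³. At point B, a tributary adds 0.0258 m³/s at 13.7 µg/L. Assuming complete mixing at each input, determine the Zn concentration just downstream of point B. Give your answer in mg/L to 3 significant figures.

0.0251 mg/L

16 µg/L = 0.016 mg/L.
After input A: C = (0.65·0.016 + 0.004·1.58) / 0.654 = 0.02557 mg/L.
13.7 µg/L = 0.0137 mg/L.
After input B: C = (0.654·0.02557 + 0.0258·0.0137) / 0.6798 = 0.02512 mg/L.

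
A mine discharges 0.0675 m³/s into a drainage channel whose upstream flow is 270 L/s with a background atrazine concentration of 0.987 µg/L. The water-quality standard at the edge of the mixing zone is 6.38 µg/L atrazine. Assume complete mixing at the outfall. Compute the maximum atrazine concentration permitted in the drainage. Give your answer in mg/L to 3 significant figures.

270 L/s = 0.27 m³/s.
0.987 µg/L = 0.000987 mg/L.
6.38 µg/L = 0.00638 mg/L.
Mass balance: 0.00638·0.3375 = 0.0675·Cₑ + 0.27·0.000987.
Cₑ = (0.002153 − 0.0002665) / 0.0675 = 0.02795 mg/L.

0.0280 mg/L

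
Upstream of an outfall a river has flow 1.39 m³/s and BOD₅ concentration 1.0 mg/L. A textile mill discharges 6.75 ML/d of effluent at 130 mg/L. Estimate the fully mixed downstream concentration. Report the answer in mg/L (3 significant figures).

7.86 mg/L

6.75 ML/d = 0.07812 m³/s.
By mass balance at complete mixing, C = (0.07812·130 + 1.39·1) / (0.07812 + 1.39) = 11.55/1.468 = 7.865 mg/L.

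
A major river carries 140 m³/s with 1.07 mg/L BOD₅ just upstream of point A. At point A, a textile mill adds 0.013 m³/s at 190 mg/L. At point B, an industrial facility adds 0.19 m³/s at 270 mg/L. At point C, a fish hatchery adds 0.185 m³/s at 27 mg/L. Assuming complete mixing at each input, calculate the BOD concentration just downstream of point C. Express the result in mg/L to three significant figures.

1.49 mg/L

After input A: C = (140·1.07 + 0.013·190) / 140 = 1.088 mg/L.
After input B: C = (140·1.088 + 0.19·270) / 140.2 = 1.452 mg/L.
After input C: C = (140.2·1.452 + 0.185·27) / 140.4 = 1.486 mg/L.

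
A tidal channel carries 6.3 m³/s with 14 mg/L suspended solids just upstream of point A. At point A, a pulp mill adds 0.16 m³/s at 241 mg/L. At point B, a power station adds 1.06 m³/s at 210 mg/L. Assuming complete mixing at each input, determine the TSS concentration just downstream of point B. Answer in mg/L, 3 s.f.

After input A: C = (6.3·14 + 0.16·241) / 6.46 = 19.62 mg/L.
After input B: C = (6.46·19.62 + 1.06·210) / 7.52 = 46.46 mg/L.

46.5 mg/L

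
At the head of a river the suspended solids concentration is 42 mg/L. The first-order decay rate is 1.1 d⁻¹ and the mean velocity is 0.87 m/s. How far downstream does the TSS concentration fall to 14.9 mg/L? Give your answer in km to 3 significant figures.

From C = C₀·e^(−kt), t = ln(C₀/C)/k = ln(42/14.9)/1.1 = 1.036/1.1 = 0.9421 d.
Distance = v·t = 0.87 m/s × 8.14e+04 s = 7.082e+04 m = 70.82 km.

70.8 km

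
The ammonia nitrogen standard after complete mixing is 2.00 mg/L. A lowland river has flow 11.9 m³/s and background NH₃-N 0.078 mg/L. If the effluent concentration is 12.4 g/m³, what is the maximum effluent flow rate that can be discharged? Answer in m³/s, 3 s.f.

2.20 m³/s

Mass balance at complete mixing: C_std·(Q_w + Q_r) = Q_w·C_e + Q_r·C_b.
Rearranging, Q_w = Q_r·(C_std − C_b)/(C_e − C_std) = 11.9·(2 − 0.078) / (12.4 − 2) = 2.199 m³/s.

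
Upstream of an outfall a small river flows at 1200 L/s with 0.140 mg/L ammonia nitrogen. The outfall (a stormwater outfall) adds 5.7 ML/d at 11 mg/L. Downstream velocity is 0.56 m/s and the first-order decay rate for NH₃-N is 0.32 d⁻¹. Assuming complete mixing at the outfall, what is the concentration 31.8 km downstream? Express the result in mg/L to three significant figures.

0.572 mg/L

5.7 ML/d = 0.06597 m³/s.
1200 L/s = 1.2 m³/s.
After complete mixing, C₀ = (0.06597·11 + 1.2·0.14) / 1.266 = 0.7059 mg/L.
Travel time t = 3.18e+04 m / 0.56 m/s = 5.679e+04 s = 0.6572 d.
C = 0.7059·exp(−0.32·0.6572) = 0.7059·0.8103 = 0.572 mg/L.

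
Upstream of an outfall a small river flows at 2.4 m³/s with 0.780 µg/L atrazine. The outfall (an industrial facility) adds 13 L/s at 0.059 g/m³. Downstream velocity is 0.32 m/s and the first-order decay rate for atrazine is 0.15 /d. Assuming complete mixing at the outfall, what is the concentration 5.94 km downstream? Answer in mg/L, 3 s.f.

0.00106 mg/L

13 L/s = 0.013 m³/s.
0.780 µg/L = 0.00078 mg/L.
After complete mixing, C₀ = (0.013·0.059 + 2.4·0.00078) / 2.413 = 0.001094 mg/L.
Travel time t = 5940 m / 0.32 m/s = 1.856e+04 s = 0.2148 d.
C = 0.001094·exp(−0.15·0.2148) = 0.001094·0.9683 = 0.001059 mg/L.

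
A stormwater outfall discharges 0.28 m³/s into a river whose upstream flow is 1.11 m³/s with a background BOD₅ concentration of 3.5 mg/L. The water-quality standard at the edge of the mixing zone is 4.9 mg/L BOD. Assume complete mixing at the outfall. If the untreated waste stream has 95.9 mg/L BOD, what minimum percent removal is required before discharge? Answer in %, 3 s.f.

89.1 %

Mass balance: 4.9·1.39 = 0.28·Cₑ + 1.11·3.5.
Cₑ = (6.811 − 3.885) / 0.28 = 10.45 mg/L.
Required removal = 1 − 10.45/95.9 = 89.1 %.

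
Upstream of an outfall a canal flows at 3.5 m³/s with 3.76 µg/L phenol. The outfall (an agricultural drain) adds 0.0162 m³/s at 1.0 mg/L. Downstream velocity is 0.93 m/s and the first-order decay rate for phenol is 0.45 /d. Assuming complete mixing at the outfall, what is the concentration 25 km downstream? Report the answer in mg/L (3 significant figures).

3.76 µg/L = 0.00376 mg/L.
After complete mixing, C₀ = (0.0162·1 + 3.5·0.00376) / 3.516 = 0.00835 mg/L.
Travel time t = 2.5e+04 m / 0.93 m/s = 2.688e+04 s = 0.3111 d.
C = 0.00835·exp(−0.45·0.3111) = 0.00835·0.8694 = 0.007259 mg/L.

0.00726 mg/L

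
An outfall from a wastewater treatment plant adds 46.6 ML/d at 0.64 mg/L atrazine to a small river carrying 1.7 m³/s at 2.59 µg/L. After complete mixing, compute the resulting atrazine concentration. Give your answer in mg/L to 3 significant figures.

46.6 ML/d = 0.5394 m³/s.
2.59 µg/L = 0.00259 mg/L.
By mass balance at complete mixing, C = (0.5394·0.64 + 1.7·0.00259) / (0.5394 + 1.7) = 0.3496/2.239 = 0.1561 mg/L.

0.156 mg/L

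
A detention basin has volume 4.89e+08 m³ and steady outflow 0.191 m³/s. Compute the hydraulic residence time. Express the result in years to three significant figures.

81.1 yr

Q = 0.191 m³/s × 3.156e+07 s/yr = 6.028e+06 m³/yr.
Hydraulic residence time τ = V/Q = 4.89e+08/6.028e+06 = 81.13 yr.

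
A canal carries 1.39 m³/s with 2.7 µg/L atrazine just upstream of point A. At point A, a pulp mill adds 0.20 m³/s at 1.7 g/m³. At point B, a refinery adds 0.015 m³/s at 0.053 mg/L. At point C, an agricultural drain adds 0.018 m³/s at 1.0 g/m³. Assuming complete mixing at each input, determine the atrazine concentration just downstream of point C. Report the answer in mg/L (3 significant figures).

0.223 mg/L

2.7 µg/L = 0.0027 mg/L.
After input A: C = (1.39·0.0027 + 0.2·1.7) / 1.59 = 0.2162 mg/L.
After input B: C = (1.59·0.2162 + 0.015·0.053) / 1.605 = 0.2147 mg/L.
After input C: C = (1.605·0.2147 + 0.018·1) / 1.623 = 0.2234 mg/L.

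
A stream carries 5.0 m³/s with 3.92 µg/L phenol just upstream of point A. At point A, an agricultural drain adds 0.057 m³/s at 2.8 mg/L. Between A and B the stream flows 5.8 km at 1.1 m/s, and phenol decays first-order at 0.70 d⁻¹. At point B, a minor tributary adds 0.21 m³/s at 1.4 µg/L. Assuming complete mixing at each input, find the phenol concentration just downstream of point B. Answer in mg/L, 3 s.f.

0.0327 mg/L

3.92 µg/L = 0.00392 mg/L.
After input A: C = (5·0.00392 + 0.057·2.8) / 5.057 = 0.03544 mg/L.
Over the 5.8 km reach to input B (t = 5273 s = 0.06103 d), decay gives C = 0.03544·exp(−0.70·0.06103) = 0.03395 mg/L.
1.4 µg/L = 0.0014 mg/L.
After input B: C = (5.057·0.03395 + 0.21·0.0014) / 5.267 = 0.03266 mg/L.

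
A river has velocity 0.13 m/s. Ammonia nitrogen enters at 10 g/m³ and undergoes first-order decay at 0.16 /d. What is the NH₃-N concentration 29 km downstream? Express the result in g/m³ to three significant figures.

Travel time t = 29 km / 0.13 m/s = 2.9e+04/0.13 = 2.231e+05 s = 2.582 d.
First-order decay: C = 10·exp(−0.16·2.582) = 10·0.6616 = 6.616 g/m³.

6.62 g/m³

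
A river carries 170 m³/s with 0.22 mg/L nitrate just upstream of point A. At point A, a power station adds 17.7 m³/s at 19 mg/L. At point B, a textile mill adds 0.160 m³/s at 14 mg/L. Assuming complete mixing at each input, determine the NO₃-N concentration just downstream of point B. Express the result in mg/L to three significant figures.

2.00 mg/L

After input A: C = (170·0.22 + 17.7·19) / 187.7 = 1.991 mg/L.
After input B: C = (187.7·1.991 + 0.16·14) / 187.9 = 2.001 mg/L.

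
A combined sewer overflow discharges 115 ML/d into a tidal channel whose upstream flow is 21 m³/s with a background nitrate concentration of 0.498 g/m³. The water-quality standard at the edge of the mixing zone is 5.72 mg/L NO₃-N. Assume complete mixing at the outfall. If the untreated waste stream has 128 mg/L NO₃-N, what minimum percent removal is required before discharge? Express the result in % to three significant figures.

31.2 %

115 ML/d = 1.331 m³/s.
Mass balance: 5.72·22.33 = 1.331·Cₑ + 21·0.498.
Cₑ = (127.7 − 10.46) / 1.331 = 88.11 mg/L.
Required removal = 1 − 88.11/128 = 31.16 %.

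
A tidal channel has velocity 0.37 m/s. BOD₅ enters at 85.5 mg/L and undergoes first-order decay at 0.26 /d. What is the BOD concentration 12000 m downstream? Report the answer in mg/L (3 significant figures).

77.5 mg/L

Travel time t = 12000 m / 0.37 m/s = 1.2e+04/0.37 = 3.243e+04 s = 0.3754 d.
First-order decay: C = 85.5·exp(−0.26·0.3754) = 85.5·0.907 = 77.55 mg/L.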